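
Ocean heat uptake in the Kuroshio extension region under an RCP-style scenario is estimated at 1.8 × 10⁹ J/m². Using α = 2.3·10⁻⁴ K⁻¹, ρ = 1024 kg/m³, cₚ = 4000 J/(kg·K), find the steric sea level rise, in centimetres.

Δh = αQ/(ρcₚ) = 2.3×10⁻⁴ × 1.8×10⁹ / (1024 × 4000) ≈ 0.10107 m

about 10 cm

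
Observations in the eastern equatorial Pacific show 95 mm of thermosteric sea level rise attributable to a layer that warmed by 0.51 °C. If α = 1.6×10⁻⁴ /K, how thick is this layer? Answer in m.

H = Δh/(αΔT) = 0.095 / (1.6×10⁻⁴ × 0.51) ≈ 1164 m

H ≈ 1200 m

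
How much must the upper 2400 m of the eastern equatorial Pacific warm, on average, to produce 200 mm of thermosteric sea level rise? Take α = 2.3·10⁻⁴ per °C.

ΔT = Δh/(αH) = 0.2 / (2.3×10⁻⁴ × 2400) ≈ 0.3623 °C

0.362 °C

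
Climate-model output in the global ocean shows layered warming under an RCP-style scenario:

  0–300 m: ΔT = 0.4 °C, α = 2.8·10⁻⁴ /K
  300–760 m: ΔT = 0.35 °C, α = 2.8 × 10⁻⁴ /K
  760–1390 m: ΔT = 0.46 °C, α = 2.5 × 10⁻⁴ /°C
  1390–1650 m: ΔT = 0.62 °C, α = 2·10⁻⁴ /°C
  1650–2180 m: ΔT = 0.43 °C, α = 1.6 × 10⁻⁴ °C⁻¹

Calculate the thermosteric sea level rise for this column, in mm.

300 × 2.8×10⁻⁴ × 0.4 = 0.03360 m
Layer 2: 0.35 × 460 × 2.8×10⁻⁴ = 0.04508 m
760–1390 m: 2.5×10⁻⁴ × 0.46 × 630 = 0.07245 m
Layer 4: 2×10⁻⁴ × 0.62 × 260 = 0.03224 m
0.43 × 530 × 1.6×10⁻⁴ = 0.036464 m
Δh = 0.03360 + 0.04508 + 0.07245 + 0.03224 + 0.036464 = 0.219834 m

Δh ≈ 220 mm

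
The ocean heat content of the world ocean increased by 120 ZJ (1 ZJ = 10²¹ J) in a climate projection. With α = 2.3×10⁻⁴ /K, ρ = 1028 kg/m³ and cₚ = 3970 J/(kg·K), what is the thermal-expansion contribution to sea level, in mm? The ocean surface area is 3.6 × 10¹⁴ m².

Per unit area: Q = 120×10²¹ / (3.6×10¹⁴) ≈ 3.333×10⁸ J/m²
Δh = αQ/(ρcₚ) = 2.3×10⁻⁴ × 3.333×10⁸ / (1028 × 3970) ≈ 0.018784 m

Δh = 18.8 mm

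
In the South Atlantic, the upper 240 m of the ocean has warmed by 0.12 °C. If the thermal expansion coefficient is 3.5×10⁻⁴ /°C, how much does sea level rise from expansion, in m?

Δh = αΔT·H = 3.5×10⁻⁴ × 0.12 × 240 = 0.01008 m

about 0.0101 m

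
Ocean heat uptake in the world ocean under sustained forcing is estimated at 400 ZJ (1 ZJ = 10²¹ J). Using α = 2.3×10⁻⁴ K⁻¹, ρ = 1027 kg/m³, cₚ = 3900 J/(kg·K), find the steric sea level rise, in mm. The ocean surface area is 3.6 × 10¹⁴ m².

63.8 mm of thermosteric rise

Per unit area: Q = 400×10²¹ / (3.6×10¹⁴) ≈ 1.111×10⁹ J/m²
Δh = αQ/(ρcₚ) = 2.3×10⁻⁴ × 1.111×10⁹ / (1027 × 3900) ≈ 0.063798 m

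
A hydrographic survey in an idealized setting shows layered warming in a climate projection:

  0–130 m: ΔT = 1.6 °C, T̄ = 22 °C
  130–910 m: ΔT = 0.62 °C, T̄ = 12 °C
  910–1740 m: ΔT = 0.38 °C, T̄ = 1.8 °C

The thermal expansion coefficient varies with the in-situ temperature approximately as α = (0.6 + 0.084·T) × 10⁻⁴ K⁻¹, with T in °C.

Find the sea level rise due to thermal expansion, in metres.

Layer 1: α = (0.6 + 0.084×22)×10⁻⁴ = 2.448×10⁻⁴ K⁻¹
Layer 2: α = (0.6 + 0.084×12)×10⁻⁴ = 1.608×10⁻⁴ K⁻¹
Layer 3: α = (0.6 + 0.084×1.8)×10⁻⁴ = 0.7512×10⁻⁴ K⁻¹
0–130 m: 1.6 × 130 × 2.448×10⁻⁴ = 0.0509184 m
Layer 2: 780 × 1.608×10⁻⁴ × 0.62 = 0.07776288 m
910–1740 m: 830 × 0.38 × 0.7512×10⁻⁴ = 0.023692848 m
Δh = 0.0509184 + 0.07776288 + 0.023692848 = 0.152374128 m

Δh = 0.152 m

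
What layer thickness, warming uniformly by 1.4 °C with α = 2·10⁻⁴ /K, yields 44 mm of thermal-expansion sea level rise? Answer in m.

H = Δh/(αΔT) = 0.044 / (2×10⁻⁴ × 1.4) ≈ 157.1 m

about 160 m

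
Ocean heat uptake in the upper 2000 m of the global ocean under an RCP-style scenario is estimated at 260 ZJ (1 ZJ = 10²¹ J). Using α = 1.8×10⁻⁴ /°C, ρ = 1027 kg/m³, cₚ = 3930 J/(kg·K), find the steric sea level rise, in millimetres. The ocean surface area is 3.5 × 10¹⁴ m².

Per unit area: Q = 260×10²¹ / (3.5×10¹⁴) ≈ 7.429×10⁸ J/m²
Δh = αQ/(ρcₚ) = 1.8×10⁻⁴ × 7.429×10⁸ / (1027 × 3930) ≈ 0.033131 m

33 mm of thermosteric rise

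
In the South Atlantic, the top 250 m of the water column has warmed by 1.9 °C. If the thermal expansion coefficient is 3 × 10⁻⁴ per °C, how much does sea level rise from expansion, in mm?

140 mm of thermosteric rise

Δh = αΔT·H = 3×10⁻⁴ × 1.9 × 250 = 0.14250 m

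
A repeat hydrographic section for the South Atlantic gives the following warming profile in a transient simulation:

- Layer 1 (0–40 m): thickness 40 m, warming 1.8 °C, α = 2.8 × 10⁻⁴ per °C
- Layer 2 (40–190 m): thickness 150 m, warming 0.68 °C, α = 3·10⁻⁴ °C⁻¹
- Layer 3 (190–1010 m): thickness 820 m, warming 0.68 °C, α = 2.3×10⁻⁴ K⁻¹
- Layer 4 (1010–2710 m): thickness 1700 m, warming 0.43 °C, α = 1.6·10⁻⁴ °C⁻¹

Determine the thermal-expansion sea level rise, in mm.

0–40 m: 1.8 × 2.8×10⁻⁴ × 40 = 0.02016 m
Layer 2: 0.68 × 150 × 3×10⁻⁴ = 0.03060 m
0.68 × 820 × 2.3×10⁻⁴ = 0.128248 m
1010–2710 m: 1.6×10⁻⁴ × 0.43 × 1700 = 0.11696 m
Δh = 0.02016 + 0.03060 + 0.128248 + 0.11696 = 0.295968 m

296 mm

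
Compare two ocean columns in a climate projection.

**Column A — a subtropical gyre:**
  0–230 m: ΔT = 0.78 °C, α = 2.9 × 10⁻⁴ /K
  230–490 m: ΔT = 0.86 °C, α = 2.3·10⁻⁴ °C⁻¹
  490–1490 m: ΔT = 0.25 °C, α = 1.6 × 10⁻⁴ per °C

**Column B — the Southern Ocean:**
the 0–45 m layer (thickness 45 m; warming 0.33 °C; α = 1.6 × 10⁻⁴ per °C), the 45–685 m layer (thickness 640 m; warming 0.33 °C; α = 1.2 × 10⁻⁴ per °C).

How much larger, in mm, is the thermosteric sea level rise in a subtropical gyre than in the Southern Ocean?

A 0–230 m: 2.9×10⁻⁴ × 0.78 × 230 = 0.052026 m
A Layer 2: 260 × 0.86 × 2.3×10⁻⁴ = 0.051428 m
A 490–1490 m: 1.6×10⁻⁴ × 1000 × 0.25 = 0.04000 m
A total: 0.143454 m
B Layer 1: 45 × 0.33 × 1.6×10⁻⁴ = 0.002376 m
B 1.2×10⁻⁴ × 0.33 × 640 = 0.025344 m
B total: 0.02772 m
Difference: 0.143454 − 0.02772 = 0.115734 m

Δh_A − Δh_B ≈ 116 mm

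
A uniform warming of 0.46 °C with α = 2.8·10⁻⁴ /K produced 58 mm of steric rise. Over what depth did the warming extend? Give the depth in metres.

H = Δh/(αΔT) = 0.058 / (2.8×10⁻⁴ × 0.46) ≈ 450.3 m

about 450 m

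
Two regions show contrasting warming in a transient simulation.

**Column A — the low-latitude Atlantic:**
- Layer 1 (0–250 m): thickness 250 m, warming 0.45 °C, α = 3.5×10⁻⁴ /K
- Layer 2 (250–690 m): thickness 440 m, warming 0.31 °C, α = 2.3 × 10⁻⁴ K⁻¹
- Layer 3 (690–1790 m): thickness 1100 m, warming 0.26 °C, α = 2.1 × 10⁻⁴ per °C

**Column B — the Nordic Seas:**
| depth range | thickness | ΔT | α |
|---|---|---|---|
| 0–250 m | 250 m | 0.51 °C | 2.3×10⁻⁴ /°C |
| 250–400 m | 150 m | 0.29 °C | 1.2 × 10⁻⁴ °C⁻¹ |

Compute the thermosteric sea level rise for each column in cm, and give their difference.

A Layer 1: 3.5×10⁻⁴ × 250 × 0.45 = 0.039375 m
A 440 × 2.3×10⁻⁴ × 0.31 = 0.031372 m
A 0.26 × 1100 × 2.1×10⁻⁴ = 0.06006 m
A total: 0.130807 m
B Layer 1: 250 × 2.3×10⁻⁴ × 0.51 = 0.029325 m
B 150 × 1.2×10⁻⁴ × 0.29 = 0.00522 m
B total: 0.034545 m
Difference: 0.130807 − 0.034545 = 0.096262 m

A: 13.1 cm; B: 3.45 cm; difference 9.63 cm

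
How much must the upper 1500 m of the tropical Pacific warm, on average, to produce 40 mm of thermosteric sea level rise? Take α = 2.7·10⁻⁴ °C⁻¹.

ΔT = Δh/(αH) = 0.04 / (2.7×10⁻⁴ × 1500) ≈ 0.09877 K

ΔT ≈ 0.0988 K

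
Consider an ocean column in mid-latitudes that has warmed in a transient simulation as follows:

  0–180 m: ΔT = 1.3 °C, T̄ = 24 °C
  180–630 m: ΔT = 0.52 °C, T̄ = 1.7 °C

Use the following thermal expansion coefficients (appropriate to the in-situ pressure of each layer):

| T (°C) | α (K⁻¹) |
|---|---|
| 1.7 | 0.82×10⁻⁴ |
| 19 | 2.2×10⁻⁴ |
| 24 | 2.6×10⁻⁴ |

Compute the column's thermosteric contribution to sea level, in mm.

80.0 mm of thermosteric rise

Layer 1 at 24 °C → α = 2.6×10⁻⁴ K⁻¹
Layer 2 at 1.7 °C → α = 0.82×10⁻⁴ K⁻¹
0–180 m: 180 × 1.3 × 2.6×10⁻⁴ = 0.06084 m
Layer 2: 0.82×10⁻⁴ × 0.52 × 450 = 0.019188 m
Δh = 0.06084 + 0.019188 = 0.080028 m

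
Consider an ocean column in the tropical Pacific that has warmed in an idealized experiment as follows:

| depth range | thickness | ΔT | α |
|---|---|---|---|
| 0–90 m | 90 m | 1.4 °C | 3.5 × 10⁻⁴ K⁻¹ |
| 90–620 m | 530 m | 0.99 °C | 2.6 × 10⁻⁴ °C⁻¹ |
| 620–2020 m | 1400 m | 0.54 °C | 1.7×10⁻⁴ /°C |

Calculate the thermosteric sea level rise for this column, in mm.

309 mm of thermosteric rise

0–90 m: 1.4 × 3.5×10⁻⁴ × 90 = 0.04410 m
Layer 2: 530 × 0.99 × 2.6×10⁻⁴ = 0.136422 m
Layer 3: 1.7×10⁻⁴ × 0.54 × 1400 = 0.12852 m
Δh = 0.04410 + 0.136422 + 0.12852 = 0.309042 m ≈ 309 mm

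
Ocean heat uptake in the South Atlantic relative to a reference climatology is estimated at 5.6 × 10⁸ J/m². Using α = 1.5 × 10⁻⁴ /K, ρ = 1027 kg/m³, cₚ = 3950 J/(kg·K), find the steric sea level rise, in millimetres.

21 mm

Δh = αQ/(ρcₚ) = 1.5×10⁻⁴ × 5.6×10⁸ / (1027 × 3950) ≈ 0.020707 m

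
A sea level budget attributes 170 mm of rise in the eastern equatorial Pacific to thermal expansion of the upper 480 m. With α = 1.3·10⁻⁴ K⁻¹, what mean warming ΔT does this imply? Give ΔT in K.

ΔT ≈ 2.7 K

ΔT = Δh/(αH) = 0.17 / (1.3×10⁻⁴ × 480) ≈ 2.724 K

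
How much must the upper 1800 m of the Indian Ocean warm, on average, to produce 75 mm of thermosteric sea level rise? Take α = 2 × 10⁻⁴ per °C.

ΔT = Δh/(αH) = 0.075 / (2×10⁻⁴ × 1800) ≈ 0.2083 °C

about 0.208 °C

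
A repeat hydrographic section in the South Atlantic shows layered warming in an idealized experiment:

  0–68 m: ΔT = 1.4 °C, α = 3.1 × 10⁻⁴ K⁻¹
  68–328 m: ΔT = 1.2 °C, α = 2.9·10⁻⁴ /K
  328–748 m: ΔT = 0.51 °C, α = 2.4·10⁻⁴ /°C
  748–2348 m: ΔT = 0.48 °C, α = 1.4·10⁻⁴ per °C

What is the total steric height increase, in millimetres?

about 279 mm

1.4 × 68 × 3.1×10⁻⁴ = 0.029512 m
68–328 m: 2.9×10⁻⁴ × 1.2 × 260 = 0.09048 m
420 × 0.51 × 2.4×10⁻⁴ = 0.051408 m
Layer 4: 1.4×10⁻⁴ × 1600 × 0.48 = 0.10752 m
Δh = 0.029512 + 0.09048 + 0.051408 + 0.10752 = 0.27892 m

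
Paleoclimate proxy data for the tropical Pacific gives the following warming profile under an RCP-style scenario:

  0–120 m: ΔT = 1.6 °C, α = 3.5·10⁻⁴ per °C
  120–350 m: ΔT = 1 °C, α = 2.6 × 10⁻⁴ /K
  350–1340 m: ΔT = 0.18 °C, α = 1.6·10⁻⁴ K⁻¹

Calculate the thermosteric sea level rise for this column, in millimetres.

about 160 mm

120 × 3.5×10⁻⁴ × 1.6 = 0.06720 m
120–350 m: 230 × 2.6×10⁻⁴ × 1 = 0.05980 m
1.6×10⁻⁴ × 0.18 × 990 = 0.028512 m
Δh = 0.06720 + 0.05980 + 0.028512 = 0.155512 m ≈ 160 mm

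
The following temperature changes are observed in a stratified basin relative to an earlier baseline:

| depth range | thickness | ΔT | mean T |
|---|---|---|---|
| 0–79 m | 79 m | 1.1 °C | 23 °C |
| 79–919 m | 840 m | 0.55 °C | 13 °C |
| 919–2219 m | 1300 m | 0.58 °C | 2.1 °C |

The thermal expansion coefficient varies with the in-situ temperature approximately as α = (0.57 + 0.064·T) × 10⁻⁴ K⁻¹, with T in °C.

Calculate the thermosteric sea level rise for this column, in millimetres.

Layer 1: α = (0.57 + 0.064×23)×10⁻⁴ = 2.042×10⁻⁴ K⁻¹
Layer 2: α = (0.57 + 0.064×13)×10⁻⁴ = 1.402×10⁻⁴ K⁻¹
Layer 3: α = (0.57 + 0.064×2.1)×10⁻⁴ = 0.7044×10⁻⁴ K⁻¹
0–79 m: 79 × 2.042×10⁻⁴ × 1.1 = 0.01774498 m
0.55 × 840 × 1.402×10⁻⁴ = 0.0647724 m
1300 × 0.58 × 0.7044×10⁻⁴ = 0.05311176 m
Δh = 0.01774498 + 0.0647724 + 0.05311176 = 0.13562914 m

Δh = 136 mm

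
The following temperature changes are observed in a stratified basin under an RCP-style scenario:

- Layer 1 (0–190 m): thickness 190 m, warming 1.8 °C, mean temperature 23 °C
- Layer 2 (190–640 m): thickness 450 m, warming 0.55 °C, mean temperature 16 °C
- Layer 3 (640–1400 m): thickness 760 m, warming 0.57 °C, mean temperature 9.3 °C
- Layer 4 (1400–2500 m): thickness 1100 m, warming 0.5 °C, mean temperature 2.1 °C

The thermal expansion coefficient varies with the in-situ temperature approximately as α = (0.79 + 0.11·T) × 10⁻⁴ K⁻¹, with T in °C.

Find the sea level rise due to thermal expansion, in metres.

Layer 1: α = (0.79 + 0.11×23)×10⁻⁴ = 3.32×10⁻⁴ K⁻¹
Layer 2: α = (0.79 + 0.11×16)×10⁻⁴ = 2.55×10⁻⁴ K⁻¹
Layer 3: α = (0.79 + 0.11×9.3)×10⁻⁴ = 1.813×10⁻⁴ K⁻¹
Layer 4: α = (0.79 + 0.11×2.1)×10⁻⁴ = 1.021×10⁻⁴ K⁻¹
1.8 × 3.32×10⁻⁴ × 190 = 0.113544 m
0.55 × 2.55×10⁻⁴ × 450 = 0.0631125 m
Layer 3: 760 × 1.813×10⁻⁴ × 0.57 = 0.07853916 m
1100 × 1.021×10⁻⁴ × 0.5 = 0.056155 m
Δh = 0.113544 + 0.0631125 + 0.07853916 + 0.056155 = 0.31135066 m ≈ 0.311 m

about 0.311 m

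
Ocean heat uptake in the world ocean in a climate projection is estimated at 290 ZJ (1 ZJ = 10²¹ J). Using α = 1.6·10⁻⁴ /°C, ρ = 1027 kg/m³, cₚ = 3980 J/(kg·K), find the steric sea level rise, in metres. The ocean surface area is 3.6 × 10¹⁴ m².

Per unit area: Q = 290×10²¹ / (3.6×10¹⁴) ≈ 8.056×10⁸ J/m²
Δh = αQ/(ρcₚ) = 1.6×10⁻⁴ × 8.056×10⁸ / (1027 × 3980) ≈ 0.031534 m

0.0315 m of thermosteric rise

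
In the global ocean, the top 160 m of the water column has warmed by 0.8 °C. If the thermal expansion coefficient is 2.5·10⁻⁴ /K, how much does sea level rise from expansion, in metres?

Δh = αΔT·H = 2.5×10⁻⁴ × 0.8 × 160 = 0.03200 m

0.0320 m of thermosteric rise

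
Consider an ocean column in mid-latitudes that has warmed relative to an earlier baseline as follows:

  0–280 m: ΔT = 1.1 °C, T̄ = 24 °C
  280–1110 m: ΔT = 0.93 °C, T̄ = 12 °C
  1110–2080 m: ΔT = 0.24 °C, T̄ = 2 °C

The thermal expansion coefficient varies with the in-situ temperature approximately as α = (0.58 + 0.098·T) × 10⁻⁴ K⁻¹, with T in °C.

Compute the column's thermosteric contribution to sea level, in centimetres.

Layer 1: α = (0.58 + 0.098×24)×10⁻⁴ = 2.932×10⁻⁴ K⁻¹
Layer 2: α = (0.58 + 0.098×12)×10⁻⁴ = 1.756×10⁻⁴ K⁻¹
Layer 3: α = (0.58 + 0.098×2)×10⁻⁴ = 0.776×10⁻⁴ K⁻¹
1.1 × 2.932×10⁻⁴ × 280 = 0.0903056 m
Layer 2: 1.756×10⁻⁴ × 0.93 × 830 = 0.13554564 m
Layer 3: 0.776×10⁻⁴ × 970 × 0.24 = 0.01806528 m
Δh = 0.0903056 + 0.13554564 + 0.01806528 = 0.24391652 m

Δh ≈ 24.4 cm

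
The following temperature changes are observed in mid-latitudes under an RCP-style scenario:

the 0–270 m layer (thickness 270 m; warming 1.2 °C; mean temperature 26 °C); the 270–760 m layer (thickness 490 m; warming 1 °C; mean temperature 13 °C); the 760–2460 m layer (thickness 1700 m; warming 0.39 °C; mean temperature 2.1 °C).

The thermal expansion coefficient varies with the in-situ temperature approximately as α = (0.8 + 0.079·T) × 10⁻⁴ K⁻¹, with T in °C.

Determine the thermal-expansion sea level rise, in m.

Δh ≈ 0.25 m

Layer 1: α = (0.8 + 0.079×26)×10⁻⁴ = 2.854×10⁻⁴ K⁻¹
Layer 2: α = (0.8 + 0.079×13)×10⁻⁴ = 1.827×10⁻⁴ K⁻¹
Layer 3: α = (0.8 + 0.079×2.1)×10⁻⁴ = 0.9659×10⁻⁴ K⁻¹
Layer 1: 2.854×10⁻⁴ × 1.2 × 270 = 0.0924696 m
1 × 490 × 1.827×10⁻⁴ = 0.089523 m
Layer 3: 0.9659×10⁻⁴ × 0.39 × 1700 = 0.06403917 m
Δh = 0.0924696 + 0.089523 + 0.06403917 = 0.24603177 m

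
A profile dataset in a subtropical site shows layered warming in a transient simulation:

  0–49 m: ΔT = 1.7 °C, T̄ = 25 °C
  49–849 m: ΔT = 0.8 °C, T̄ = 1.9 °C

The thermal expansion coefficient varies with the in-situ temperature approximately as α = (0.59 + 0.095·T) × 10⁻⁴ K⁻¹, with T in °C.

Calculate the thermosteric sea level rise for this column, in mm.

74 mm

Layer 1: α = (0.59 + 0.095×25)×10⁻⁴ = 2.965×10⁻⁴ K⁻¹
Layer 2: α = (0.59 + 0.095×1.9)×10⁻⁴ = 0.7705×10⁻⁴ K⁻¹
0–49 m: 49 × 1.7 × 2.965×10⁻⁴ = 0.02469845 m
0.8 × 800 × 0.7705×10⁻⁴ = 0.049312 m
Δh = 0.02469845 + 0.049312 = 0.07401045 m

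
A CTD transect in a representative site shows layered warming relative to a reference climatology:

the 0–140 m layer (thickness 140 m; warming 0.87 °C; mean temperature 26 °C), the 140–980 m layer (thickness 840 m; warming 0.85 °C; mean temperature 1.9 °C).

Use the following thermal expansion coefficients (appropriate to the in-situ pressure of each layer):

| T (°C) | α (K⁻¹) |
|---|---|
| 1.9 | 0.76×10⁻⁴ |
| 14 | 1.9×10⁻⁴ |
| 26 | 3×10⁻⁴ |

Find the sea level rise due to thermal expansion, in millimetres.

Δh = 90.8 mm

Layer 1 at 26 °C → α = 3×10⁻⁴ K⁻¹
Layer 2 at 1.9 °C → α = 0.76×10⁻⁴ K⁻¹
0.87 × 140 × 3×10⁻⁴ = 0.03654 m
140–980 m: 0.76×10⁻⁴ × 0.85 × 840 = 0.054264 m
Δh = 0.03654 + 0.054264 = 0.090804 m ≈ 90.8 mm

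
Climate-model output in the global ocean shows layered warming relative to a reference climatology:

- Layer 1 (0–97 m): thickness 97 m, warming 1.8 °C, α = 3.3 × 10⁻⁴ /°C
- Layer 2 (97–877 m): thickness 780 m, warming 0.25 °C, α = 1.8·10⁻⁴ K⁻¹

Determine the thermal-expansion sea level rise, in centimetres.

97 × 3.3×10⁻⁴ × 1.8 = 0.057618 m
97–877 m: 780 × 1.8×10⁻⁴ × 0.25 = 0.03510 m
Δh = 0.057618 + 0.03510 = 0.092718 m

Δh ≈ 9.3 cm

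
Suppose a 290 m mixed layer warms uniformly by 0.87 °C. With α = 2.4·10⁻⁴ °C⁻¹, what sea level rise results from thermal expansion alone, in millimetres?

Δh = αΔT·H = 2.4×10⁻⁴ × 0.87 × 290 = 0.060552 m

Δh = 60.6 mm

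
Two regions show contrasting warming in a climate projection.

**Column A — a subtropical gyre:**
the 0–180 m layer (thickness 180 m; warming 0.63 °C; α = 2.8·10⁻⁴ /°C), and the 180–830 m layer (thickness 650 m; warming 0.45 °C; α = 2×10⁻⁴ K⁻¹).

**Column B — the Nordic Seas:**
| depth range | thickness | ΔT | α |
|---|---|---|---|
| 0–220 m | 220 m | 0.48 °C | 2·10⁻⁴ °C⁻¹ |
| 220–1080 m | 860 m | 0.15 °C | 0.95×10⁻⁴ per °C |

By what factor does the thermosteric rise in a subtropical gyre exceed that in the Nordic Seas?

A Layer 1: 180 × 0.63 × 2.8×10⁻⁴ = 0.031752 m
A 180–830 m: 2×10⁻⁴ × 650 × 0.45 = 0.05850 m
A total: 0.090252 m
B 220 × 0.48 × 2×10⁻⁴ = 0.02112 m
B Layer 2: 0.15 × 860 × 0.95×10⁻⁴ = 0.012255 m
B total: 0.033375 m
Ratio: 0.090252 / 0.033375 ≈ 2.704

a factor of 2.7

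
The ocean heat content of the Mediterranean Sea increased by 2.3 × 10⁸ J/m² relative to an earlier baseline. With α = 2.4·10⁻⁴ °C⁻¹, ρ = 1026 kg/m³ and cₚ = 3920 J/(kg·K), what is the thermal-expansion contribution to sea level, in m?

Δh = 0.014 m

Δh = αQ/(ρcₚ) = 2.4×10⁻⁴ × 2.3×10⁸ / (1026 × 3920) ≈ 0.013725 m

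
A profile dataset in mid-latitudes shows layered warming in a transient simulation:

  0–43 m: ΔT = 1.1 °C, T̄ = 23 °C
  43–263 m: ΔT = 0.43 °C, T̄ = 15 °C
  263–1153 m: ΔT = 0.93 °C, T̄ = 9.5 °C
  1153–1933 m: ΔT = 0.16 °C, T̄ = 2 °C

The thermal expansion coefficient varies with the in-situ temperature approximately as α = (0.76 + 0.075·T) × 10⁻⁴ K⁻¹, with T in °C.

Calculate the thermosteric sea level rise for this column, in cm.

Layer 1: α = (0.76 + 0.075×23)×10⁻⁴ = 2.485×10⁻⁴ K⁻¹
Layer 2: α = (0.76 + 0.075×15)×10⁻⁴ = 1.885×10⁻⁴ K⁻¹
Layer 3: α = (0.76 + 0.075×9.5)×10⁻⁴ = 1.4725×10⁻⁴ K⁻¹
Layer 4: α = (0.76 + 0.075×2)×10⁻⁴ = 0.91×10⁻⁴ K⁻¹
Layer 1: 2.485×10⁻⁴ × 43 × 1.1 = 0.01175405 m
1.885×10⁻⁴ × 220 × 0.43 = 0.0178321 m
890 × 0.93 × 1.4725×10⁻⁴ = 0.121878825 m
1153–1933 m: 780 × 0.16 × 0.91×10⁻⁴ = 0.0113568 m
Δh = 0.01175405 + 0.0178321 + 0.121878825 + 0.0113568 = 0.162821775 m

16.3 cm of thermosteric rise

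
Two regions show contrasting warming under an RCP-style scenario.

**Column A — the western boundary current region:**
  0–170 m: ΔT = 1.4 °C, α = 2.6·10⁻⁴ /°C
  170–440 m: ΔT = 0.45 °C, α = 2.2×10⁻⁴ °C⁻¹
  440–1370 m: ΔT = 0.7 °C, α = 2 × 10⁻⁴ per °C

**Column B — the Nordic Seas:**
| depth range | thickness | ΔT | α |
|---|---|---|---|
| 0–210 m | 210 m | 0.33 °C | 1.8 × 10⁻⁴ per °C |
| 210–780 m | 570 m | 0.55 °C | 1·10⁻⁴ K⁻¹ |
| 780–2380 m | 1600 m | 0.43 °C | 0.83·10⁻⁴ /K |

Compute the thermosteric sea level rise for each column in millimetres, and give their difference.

A 1.4 × 2.6×10⁻⁴ × 170 = 0.06188 m
A Layer 2: 270 × 0.45 × 2.2×10⁻⁴ = 0.02673 m
A 0.7 × 930 × 2×10⁻⁴ = 0.13020 m
A total: 0.21881 m
B 0.33 × 210 × 1.8×10⁻⁴ = 0.012474 m
B 210–780 m: 0.55 × 570 × 1×10⁻⁴ = 0.03135 m
B 0.83×10⁻⁴ × 0.43 × 1600 = 0.057104 m
B total: 0.100928 m
Difference: 0.21881 − 0.100928 = 0.117882 m

Δh_A ≈ 219 mm, Δh_B ≈ 101 mm; difference ≈ 118 mm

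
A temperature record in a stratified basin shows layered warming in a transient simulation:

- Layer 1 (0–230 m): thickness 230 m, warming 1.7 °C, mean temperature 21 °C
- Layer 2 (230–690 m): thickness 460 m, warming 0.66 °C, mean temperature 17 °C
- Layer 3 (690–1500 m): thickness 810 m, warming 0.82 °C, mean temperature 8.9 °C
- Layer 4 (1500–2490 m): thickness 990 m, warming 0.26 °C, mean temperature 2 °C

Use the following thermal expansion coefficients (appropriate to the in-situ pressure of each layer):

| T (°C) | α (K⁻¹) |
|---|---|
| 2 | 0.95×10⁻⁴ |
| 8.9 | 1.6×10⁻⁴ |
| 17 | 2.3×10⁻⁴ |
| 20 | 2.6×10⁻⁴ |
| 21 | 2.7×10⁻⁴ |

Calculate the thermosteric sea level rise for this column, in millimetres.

about 310 mm

Layer 1 at 21 °C → α = 2.7×10⁻⁴ K⁻¹
Layer 2 at 17 °C → α = 2.3×10⁻⁴ K⁻¹
Layer 3 at 8.9 °C → α = 1.6×10⁻⁴ K⁻¹
Layer 4 at 2 °C → α = 0.95×10⁻⁴ K⁻¹
0–230 m: 230 × 1.7 × 2.7×10⁻⁴ = 0.10557 m
Layer 2: 2.3×10⁻⁴ × 460 × 0.66 = 0.069828 m
690–1500 m: 1.6×10⁻⁴ × 810 × 0.82 = 0.106272 m
1500–2490 m: 0.95×10⁻⁴ × 0.26 × 990 = 0.024453 m
Δh = 0.10557 + 0.069828 + 0.106272 + 0.024453 = 0.306123 m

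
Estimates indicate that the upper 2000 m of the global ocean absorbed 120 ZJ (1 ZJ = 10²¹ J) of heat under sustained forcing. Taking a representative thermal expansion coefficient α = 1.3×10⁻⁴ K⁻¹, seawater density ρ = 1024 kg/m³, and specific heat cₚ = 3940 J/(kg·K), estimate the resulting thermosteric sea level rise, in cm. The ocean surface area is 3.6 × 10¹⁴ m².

Per unit area: Q = 120×10²¹ / (3.6×10¹⁴) ≈ 3.333×10⁸ J/m²
Δh = αQ/(ρcₚ) = 1.3×10⁻⁴ × 3.333×10⁸ / (1024 × 3940) ≈ 0.010739 m

about 1.1 cm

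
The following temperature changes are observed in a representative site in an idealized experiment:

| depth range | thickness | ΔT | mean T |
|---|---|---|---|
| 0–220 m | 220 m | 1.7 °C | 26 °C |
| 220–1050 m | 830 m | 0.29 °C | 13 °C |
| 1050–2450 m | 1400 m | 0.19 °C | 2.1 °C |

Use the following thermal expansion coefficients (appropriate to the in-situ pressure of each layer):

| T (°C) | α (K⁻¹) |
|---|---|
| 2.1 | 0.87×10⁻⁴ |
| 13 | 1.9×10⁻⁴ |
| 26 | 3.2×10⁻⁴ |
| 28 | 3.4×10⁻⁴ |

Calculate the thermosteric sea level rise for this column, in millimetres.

Layer 1 at 26 °C → α = 3.2×10⁻⁴ K⁻¹
Layer 2 at 13 °C → α = 1.9×10⁻⁴ K⁻¹
Layer 3 at 2.1 °C → α = 0.87×10⁻⁴ K⁻¹
Layer 1: 1.7 × 3.2×10⁻⁴ × 220 = 0.11968 m
220–1050 m: 1.9×10⁻⁴ × 0.29 × 830 = 0.045733 m
1050–2450 m: 0.87×10⁻⁴ × 0.19 × 1400 = 0.023142 m
Δh = 0.11968 + 0.045733 + 0.023142 = 0.188555 m

Δh ≈ 189 mm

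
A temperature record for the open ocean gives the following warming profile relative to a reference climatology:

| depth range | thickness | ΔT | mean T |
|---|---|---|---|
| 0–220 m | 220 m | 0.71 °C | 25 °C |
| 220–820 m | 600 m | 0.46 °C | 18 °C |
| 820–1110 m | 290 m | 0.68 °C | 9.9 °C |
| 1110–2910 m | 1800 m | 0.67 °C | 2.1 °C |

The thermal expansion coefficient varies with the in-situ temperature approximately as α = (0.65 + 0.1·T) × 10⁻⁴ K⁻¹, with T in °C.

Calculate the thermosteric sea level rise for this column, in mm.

253 mm

Layer 1: α = (0.65 + 0.1×25)×10⁻⁴ = 3.15×10⁻⁴ K⁻¹
Layer 2: α = (0.65 + 0.1×18)×10⁻⁴ = 2.45×10⁻⁴ K⁻¹
Layer 3: α = (0.65 + 0.1×9.9)×10⁻⁴ = 1.64×10⁻⁴ K⁻¹
Layer 4: α = (0.65 + 0.1×2.1)×10⁻⁴ = 0.86×10⁻⁴ K⁻¹
Layer 1: 0.71 × 220 × 3.15×10⁻⁴ = 0.049203 m
220–820 m: 2.45×10⁻⁴ × 0.46 × 600 = 0.06762 m
820–1110 m: 1.64×10⁻⁴ × 290 × 0.68 = 0.0323408 m
Layer 4: 0.86×10⁻⁴ × 0.67 × 1800 = 0.103716 m
Δh = 0.049203 + 0.06762 + 0.0323408 + 0.103716 = 0.2528798 m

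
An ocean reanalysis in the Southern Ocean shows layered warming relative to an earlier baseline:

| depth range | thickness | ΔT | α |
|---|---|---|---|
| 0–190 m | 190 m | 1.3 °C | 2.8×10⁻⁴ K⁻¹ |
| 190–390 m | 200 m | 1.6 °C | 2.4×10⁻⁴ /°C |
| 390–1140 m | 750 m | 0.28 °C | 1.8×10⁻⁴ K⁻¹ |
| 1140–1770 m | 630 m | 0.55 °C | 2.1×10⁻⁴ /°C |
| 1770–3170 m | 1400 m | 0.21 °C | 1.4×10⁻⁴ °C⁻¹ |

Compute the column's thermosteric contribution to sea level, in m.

Δh = 0.298 m

Layer 1: 1.3 × 190 × 2.8×10⁻⁴ = 0.06916 m
190–390 m: 200 × 2.4×10⁻⁴ × 1.6 = 0.07680 m
Layer 3: 750 × 1.8×10⁻⁴ × 0.28 = 0.03780 m
0.55 × 630 × 2.1×10⁻⁴ = 0.072765 m
1770–3170 m: 0.21 × 1.4×10⁻⁴ × 1400 = 0.04116 m
Δh = 0.06916 + 0.07680 + 0.03780 + 0.072765 + 0.04116 = 0.297685 m ≈ 0.298 m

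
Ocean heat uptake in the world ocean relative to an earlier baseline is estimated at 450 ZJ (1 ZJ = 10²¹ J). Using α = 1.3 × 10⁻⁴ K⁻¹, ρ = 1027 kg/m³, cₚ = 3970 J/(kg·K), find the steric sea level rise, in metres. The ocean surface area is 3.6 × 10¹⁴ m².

Δh ≈ 0.0399 m

Per unit area: Q = 450×10²¹ / (3.6×10¹⁴) = 1.25×10⁹ J/m²
Δh = αQ/(ρcₚ) = 1.3×10⁻⁴ × 1.25×10⁹ / (1027 × 3970) ≈ 0.039856 m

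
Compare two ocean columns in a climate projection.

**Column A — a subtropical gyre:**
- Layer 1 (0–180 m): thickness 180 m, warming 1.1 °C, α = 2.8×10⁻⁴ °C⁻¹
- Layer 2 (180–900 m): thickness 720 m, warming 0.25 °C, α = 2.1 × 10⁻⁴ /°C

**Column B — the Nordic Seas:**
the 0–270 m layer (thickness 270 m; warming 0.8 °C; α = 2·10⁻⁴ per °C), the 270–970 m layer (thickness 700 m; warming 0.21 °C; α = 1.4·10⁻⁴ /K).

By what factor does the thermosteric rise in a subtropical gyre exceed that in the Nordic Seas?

A 0–180 m: 180 × 2.8×10⁻⁴ × 1.1 = 0.05544 m
A 180–900 m: 720 × 0.25 × 2.1×10⁻⁴ = 0.03780 m
A total: 0.09324 m
B 0.8 × 270 × 2×10⁻⁴ = 0.04320 m
B Layer 2: 1.4×10⁻⁴ × 0.21 × 700 = 0.02058 m
B total: 0.06378 m
Ratio: 0.09324 / 0.06378 ≈ 1.462

1.46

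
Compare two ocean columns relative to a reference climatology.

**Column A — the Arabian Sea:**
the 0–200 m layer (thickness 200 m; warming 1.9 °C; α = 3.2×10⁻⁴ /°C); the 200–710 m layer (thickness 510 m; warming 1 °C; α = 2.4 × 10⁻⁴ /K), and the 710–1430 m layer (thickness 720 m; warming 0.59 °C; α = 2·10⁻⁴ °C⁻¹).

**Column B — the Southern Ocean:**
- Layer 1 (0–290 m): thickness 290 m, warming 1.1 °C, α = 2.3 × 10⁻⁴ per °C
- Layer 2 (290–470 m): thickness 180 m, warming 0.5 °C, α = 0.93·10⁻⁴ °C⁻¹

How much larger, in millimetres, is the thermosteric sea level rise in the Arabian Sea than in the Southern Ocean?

247 mm

A 0–200 m: 1.9 × 200 × 3.2×10⁻⁴ = 0.12160 m
A Layer 2: 1 × 510 × 2.4×10⁻⁴ = 0.12240 m
A Layer 3: 2×10⁻⁴ × 0.59 × 720 = 0.08496 m
A total: 0.32896 m
B 1.1 × 290 × 2.3×10⁻⁴ = 0.07337 m
B 290–470 m: 0.5 × 180 × 0.93×10⁻⁴ = 0.00837 m
B total: 0.08174 m
Difference: 0.32896 − 0.08174 = 0.24722 m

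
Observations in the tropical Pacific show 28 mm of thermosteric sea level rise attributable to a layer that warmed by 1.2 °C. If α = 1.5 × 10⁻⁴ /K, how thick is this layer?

H = Δh/(αΔT) = 0.028 / (1.5×10⁻⁴ × 1.2) ≈ 155.6 m

H ≈ 160 m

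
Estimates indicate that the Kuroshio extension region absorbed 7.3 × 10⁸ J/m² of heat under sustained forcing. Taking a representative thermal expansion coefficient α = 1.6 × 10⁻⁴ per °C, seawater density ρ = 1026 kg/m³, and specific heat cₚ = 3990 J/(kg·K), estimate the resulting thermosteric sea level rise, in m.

Δh = αQ/(ρcₚ) = 1.6×10⁻⁴ × 7.3×10⁸ / (1026 × 3990) ≈ 0.028531 m

Δh ≈ 0.0285 m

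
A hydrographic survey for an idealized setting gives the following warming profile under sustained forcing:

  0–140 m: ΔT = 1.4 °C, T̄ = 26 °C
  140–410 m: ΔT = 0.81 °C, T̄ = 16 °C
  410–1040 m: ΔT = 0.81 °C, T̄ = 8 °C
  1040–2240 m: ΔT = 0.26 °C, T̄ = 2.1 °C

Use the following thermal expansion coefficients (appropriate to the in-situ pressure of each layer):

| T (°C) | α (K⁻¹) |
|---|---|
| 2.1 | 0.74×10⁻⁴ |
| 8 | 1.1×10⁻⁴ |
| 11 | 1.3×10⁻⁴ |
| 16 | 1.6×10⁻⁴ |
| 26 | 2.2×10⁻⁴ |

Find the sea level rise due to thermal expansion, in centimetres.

Layer 1 at 26 °C → α = 2.2×10⁻⁴ K⁻¹
Layer 2 at 16 °C → α = 1.6×10⁻⁴ K⁻¹
Layer 3 at 8 °C → α = 1.1×10⁻⁴ K⁻¹
Layer 4 at 2.1 °C → α = 0.74×10⁻⁴ K⁻¹
2.2×10⁻⁴ × 140 × 1.4 = 0.04312 m
140–410 m: 0.81 × 1.6×10⁻⁴ × 270 = 0.034992 m
0.81 × 630 × 1.1×10⁻⁴ = 0.056133 m
Layer 4: 0.74×10⁻⁴ × 1200 × 0.26 = 0.023088 m
Δh = 0.04312 + 0.034992 + 0.056133 + 0.023088 = 0.157333 m

Δh = 15.7 cm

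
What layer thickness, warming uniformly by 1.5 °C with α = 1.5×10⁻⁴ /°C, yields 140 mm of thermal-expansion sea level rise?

H = Δh/(αΔT) = 0.14 / (1.5×10⁻⁴ × 1.5) ≈ 622.2 m

about 622 m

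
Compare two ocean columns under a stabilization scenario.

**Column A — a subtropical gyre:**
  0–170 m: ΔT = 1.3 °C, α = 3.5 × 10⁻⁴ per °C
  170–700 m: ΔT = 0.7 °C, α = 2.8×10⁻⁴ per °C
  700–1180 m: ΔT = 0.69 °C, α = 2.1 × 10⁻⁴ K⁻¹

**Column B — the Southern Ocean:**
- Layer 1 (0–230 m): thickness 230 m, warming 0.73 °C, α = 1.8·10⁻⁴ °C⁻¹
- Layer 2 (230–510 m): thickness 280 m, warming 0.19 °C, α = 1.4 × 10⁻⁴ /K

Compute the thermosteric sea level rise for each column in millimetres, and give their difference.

A: 250 mm; B: 38 mm; difference 210 mm

A 1.3 × 3.5×10⁻⁴ × 170 = 0.07735 m
A Layer 2: 530 × 0.7 × 2.8×10⁻⁴ = 0.10388 m
A 700–1180 m: 480 × 2.1×10⁻⁴ × 0.69 = 0.069552 m
A total: 0.250782 m
B 0–230 m: 230 × 0.73 × 1.8×10⁻⁴ = 0.030222 m
B 230–510 m: 1.4×10⁻⁴ × 0.19 × 280 = 0.007448 m
B total: 0.03767 m
Difference: 0.250782 − 0.03767 = 0.213112 m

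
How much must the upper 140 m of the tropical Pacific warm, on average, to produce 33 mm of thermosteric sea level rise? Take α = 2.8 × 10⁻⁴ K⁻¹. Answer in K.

ΔT = Δh/(αH) = 0.033 / (2.8×10⁻⁴ × 140) ≈ 0.8418 K

ΔT ≈ 0.84 K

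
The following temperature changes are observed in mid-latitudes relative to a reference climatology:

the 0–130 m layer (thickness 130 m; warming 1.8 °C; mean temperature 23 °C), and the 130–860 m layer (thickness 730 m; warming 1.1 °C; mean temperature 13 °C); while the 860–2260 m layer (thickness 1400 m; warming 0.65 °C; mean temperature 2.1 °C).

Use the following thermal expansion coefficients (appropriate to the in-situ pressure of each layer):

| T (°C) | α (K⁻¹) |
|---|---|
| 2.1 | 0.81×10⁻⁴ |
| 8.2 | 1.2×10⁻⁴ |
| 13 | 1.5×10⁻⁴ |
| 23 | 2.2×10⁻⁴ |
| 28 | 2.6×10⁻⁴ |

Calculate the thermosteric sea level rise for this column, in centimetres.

Δh = 24.6 cm

Layer 1 at 23 °C → α = 2.2×10⁻⁴ K⁻¹
Layer 2 at 13 °C → α = 1.5×10⁻⁴ K⁻¹
Layer 3 at 2.1 °C → α = 0.81×10⁻⁴ K⁻¹
0–130 m: 2.2×10⁻⁴ × 130 × 1.8 = 0.05148 m
Layer 2: 1.1 × 1.5×10⁻⁴ × 730 = 0.12045 m
0.65 × 0.81×10⁻⁴ × 1400 = 0.07371 m
Δh = 0.05148 + 0.12045 + 0.07371 = 0.24564 m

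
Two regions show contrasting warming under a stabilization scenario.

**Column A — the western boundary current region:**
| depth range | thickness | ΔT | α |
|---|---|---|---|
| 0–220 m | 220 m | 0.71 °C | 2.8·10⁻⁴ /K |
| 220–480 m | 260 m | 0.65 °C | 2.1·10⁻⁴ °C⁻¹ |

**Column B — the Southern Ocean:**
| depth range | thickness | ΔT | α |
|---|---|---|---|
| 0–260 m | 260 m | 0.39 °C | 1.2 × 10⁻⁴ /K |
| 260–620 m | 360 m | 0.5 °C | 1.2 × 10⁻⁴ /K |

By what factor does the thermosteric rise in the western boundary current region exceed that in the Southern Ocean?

A Layer 1: 2.8×10⁻⁴ × 220 × 0.71 = 0.043736 m
A 220–480 m: 2.1×10⁻⁴ × 0.65 × 260 = 0.03549 m
A total: 0.079226 m
B 0–260 m: 260 × 0.39 × 1.2×10⁻⁴ = 0.012168 m
B 260–620 m: 360 × 1.2×10⁻⁴ × 0.5 = 0.02160 m
B total: 0.033768 m
Ratio: 0.079226 / 0.033768 ≈ 2.346

≈ 2.3×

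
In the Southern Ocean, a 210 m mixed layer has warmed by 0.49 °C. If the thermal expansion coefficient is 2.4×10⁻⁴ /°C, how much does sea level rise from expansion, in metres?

Δh = 0.0247 m

Δh = αΔT·H = 2.4×10⁻⁴ × 0.49 × 210 = 0.024696 m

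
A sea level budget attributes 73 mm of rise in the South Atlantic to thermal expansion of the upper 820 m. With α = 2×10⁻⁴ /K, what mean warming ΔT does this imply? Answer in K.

ΔT = Δh/(αH) = 0.073 / (2×10⁻⁴ × 820) ≈ 0.4451 K

0.445 K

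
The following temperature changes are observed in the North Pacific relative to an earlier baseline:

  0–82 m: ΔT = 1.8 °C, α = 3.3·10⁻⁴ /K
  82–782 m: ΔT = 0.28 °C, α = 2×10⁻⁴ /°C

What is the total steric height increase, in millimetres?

3.3×10⁻⁴ × 1.8 × 82 = 0.048708 m
82–782 m: 2×10⁻⁴ × 0.28 × 700 = 0.03920 m
Δh = 0.048708 + 0.03920 = 0.087908 m

88 mm of thermosteric rise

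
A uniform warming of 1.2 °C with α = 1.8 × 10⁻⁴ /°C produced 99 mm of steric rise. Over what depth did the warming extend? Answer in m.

H = Δh/(αΔT) = 0.099 / (1.8×10⁻⁴ × 1.2) ≈ 458.3 m

460 m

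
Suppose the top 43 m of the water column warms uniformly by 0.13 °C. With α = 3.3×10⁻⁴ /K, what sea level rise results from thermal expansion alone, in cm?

Δh = αΔT·H = 3.3×10⁻⁴ × 0.13 × 43 = 0.0018447 m

0.184 cm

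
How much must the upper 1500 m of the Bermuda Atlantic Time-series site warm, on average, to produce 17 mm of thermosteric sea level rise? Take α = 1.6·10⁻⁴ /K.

about 0.0708 K

ΔT = Δh/(αH) = 0.017 / (1.6×10⁻⁴ × 1500) ≈ 0.07083 K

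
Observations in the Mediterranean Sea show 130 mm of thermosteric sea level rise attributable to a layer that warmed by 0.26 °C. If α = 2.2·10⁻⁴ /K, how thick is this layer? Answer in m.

H ≈ 2270 m

H = Δh/(αΔT) = 0.13 / (2.2×10⁻⁴ × 0.26) ≈ 2273 m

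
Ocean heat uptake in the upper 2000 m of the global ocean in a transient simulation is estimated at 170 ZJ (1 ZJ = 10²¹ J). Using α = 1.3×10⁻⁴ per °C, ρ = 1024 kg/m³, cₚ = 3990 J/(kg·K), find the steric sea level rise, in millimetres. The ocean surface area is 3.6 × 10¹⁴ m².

Per unit area: Q = 170×10²¹ / (3.6×10¹⁴) ≈ 4.722×10⁸ J/m²
Δh = αQ/(ρcₚ) = 1.3×10⁻⁴ × 4.722×10⁸ / (1024 × 3990) ≈ 0.015024 m

Δh ≈ 15.0 mm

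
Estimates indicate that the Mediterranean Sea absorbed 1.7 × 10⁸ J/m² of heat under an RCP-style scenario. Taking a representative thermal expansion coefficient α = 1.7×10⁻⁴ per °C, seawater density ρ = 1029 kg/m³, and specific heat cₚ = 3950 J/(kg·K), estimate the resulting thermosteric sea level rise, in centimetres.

0.711 cm of thermosteric rise

Δh = αQ/(ρcₚ) = 1.7×10⁻⁴ × 1.7×10⁸ / (1029 × 3950) ≈ 0.0071103 m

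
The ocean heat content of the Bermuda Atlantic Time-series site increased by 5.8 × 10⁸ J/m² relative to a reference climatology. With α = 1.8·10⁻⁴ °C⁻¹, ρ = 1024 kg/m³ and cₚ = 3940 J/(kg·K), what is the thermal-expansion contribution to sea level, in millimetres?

25.9 mm of thermosteric rise

Δh = αQ/(ρcₚ) = 1.8×10⁻⁴ × 5.8×10⁸ / (1024 × 3940) ≈ 0.025876 m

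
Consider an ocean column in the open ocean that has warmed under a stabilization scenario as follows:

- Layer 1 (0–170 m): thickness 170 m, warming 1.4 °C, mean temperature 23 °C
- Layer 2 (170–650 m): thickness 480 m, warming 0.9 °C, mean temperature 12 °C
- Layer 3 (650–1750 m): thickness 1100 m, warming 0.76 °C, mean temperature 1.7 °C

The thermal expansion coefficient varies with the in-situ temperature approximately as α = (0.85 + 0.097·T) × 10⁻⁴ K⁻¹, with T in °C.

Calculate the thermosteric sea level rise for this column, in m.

0.245 m

Layer 1: α = (0.85 + 0.097×23)×10⁻⁴ = 3.081×10⁻⁴ K⁻¹
Layer 2: α = (0.85 + 0.097×12)×10⁻⁴ = 2.014×10⁻⁴ K⁻¹
Layer 3: α = (0.85 + 0.097×1.7)×10⁻⁴ = 1.0149×10⁻⁴ K⁻¹
0–170 m: 3.081×10⁻⁴ × 1.4 × 170 = 0.0733278 m
480 × 2.014×10⁻⁴ × 0.9 = 0.0870048 m
0.76 × 1100 × 1.0149×10⁻⁴ = 0.08484564 m
Δh = 0.0733278 + 0.0870048 + 0.08484564 = 0.24517824 m ≈ 0.245 m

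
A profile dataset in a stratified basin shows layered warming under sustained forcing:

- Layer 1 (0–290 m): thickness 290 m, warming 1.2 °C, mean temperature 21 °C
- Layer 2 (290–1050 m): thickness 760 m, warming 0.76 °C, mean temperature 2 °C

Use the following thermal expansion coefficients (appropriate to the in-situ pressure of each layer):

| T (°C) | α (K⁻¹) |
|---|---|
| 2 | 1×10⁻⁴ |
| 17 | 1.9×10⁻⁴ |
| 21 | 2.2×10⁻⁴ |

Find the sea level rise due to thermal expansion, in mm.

Layer 1 at 21 °C → α = 2.2×10⁻⁴ K⁻¹
Layer 2 at 2 °C → α = 1×10⁻⁴ K⁻¹
0–290 m: 290 × 1.2 × 2.2×10⁻⁴ = 0.07656 m
0.76 × 760 × 1×10⁻⁴ = 0.05776 m
Δh = 0.07656 + 0.05776 = 0.13432 m

Δh ≈ 134 mm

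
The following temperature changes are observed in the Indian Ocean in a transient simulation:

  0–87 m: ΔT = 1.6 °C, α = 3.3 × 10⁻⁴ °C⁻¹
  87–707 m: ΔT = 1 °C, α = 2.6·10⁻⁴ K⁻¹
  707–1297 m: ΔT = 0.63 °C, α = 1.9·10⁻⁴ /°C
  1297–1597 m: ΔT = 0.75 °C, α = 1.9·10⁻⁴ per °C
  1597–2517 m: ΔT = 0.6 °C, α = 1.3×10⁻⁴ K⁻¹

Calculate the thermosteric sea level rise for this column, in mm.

1.6 × 3.3×10⁻⁴ × 87 = 0.045936 m
1 × 620 × 2.6×10⁻⁴ = 0.16120 m
707–1297 m: 0.63 × 590 × 1.9×10⁻⁴ = 0.070623 m
1.9×10⁻⁴ × 300 × 0.75 = 0.04275 m
0.6 × 920 × 1.3×10⁻⁴ = 0.07176 m
Δh = 0.045936 + 0.16120 + 0.070623 + 0.04275 + 0.07176 = 0.392269 m

392 mm of thermosteric rise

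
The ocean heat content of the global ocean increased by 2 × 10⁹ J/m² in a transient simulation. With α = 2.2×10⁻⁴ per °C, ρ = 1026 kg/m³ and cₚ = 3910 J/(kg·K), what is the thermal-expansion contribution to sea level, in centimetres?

Δh = αQ/(ρcₚ) = 2.2×10⁻⁴ × 2×10⁹ / (1026 × 3910) ≈ 0.10968 m

11.0 cm of thermosteric rise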